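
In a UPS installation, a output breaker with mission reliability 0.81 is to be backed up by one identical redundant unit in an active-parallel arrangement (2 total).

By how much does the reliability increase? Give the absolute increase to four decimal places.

R_before = 0.81
R_after = 1 − (1 − 0.81)^2 = 0.9639
ΔR = 0.9639 − 0.81 = 0.1539

0.1539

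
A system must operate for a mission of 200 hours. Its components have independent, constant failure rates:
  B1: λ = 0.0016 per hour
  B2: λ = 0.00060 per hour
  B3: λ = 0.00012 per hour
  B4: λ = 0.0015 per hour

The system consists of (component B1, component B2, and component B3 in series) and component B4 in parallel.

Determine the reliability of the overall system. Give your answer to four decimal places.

0.9038

R(B1) = exp(−0.0016 × 200) = 0.726149
R(B2) = exp(−0.00060 × 200) = 0.886920
R(B3) = exp(−0.00012 × 200) = 0.976286
R(B4) = exp(−0.0015 × 200) = 0.740818
Series (B1, B2, and B3): 0.726149 × 0.886920 × 0.976286 = 0.628763
Parallel ([0.628763] and B4): 1 − (1 − 0.628763)(1 − 0.740818) = 0.9038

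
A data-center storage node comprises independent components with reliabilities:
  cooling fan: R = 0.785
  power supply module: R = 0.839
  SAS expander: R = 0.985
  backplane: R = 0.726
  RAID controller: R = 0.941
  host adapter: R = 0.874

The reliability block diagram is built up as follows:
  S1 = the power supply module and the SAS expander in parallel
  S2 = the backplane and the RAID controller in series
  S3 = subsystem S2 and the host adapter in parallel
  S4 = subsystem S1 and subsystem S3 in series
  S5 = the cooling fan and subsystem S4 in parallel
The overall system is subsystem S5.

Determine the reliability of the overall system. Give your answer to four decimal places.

Parallel (power supply module and SAS expander): 1 − (1 − 0.839000)(1 − 0.985000) = 0.997585
Series (backplane and RAID controller): 0.726000 × 0.941000 = 0.683166
Parallel ([0.683166] and host adapter): 1 − (1 − 0.683166)(1 − 0.874000) = 0.960079
Series ([0.997585] and [0.960079]): 0.997585 × 0.960079 = 0.957760
Parallel (cooling fan and [0.957760]): 1 − (1 − 0.785000)(1 − 0.957760) = 0.9909

0.9909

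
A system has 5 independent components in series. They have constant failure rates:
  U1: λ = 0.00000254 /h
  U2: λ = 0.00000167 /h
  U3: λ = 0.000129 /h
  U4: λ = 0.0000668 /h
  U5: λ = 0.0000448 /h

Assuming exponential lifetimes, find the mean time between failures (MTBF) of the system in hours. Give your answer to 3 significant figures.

4080

Series of exponential components: λ_sys = Σ λ_i
λ_sys = 0.00000254 + 0.00000167 + 0.000129 + 0.0000668 + 0.0000448 = 2.4481e-04 /h
MTBF = 1 / λ_sys = 4080 h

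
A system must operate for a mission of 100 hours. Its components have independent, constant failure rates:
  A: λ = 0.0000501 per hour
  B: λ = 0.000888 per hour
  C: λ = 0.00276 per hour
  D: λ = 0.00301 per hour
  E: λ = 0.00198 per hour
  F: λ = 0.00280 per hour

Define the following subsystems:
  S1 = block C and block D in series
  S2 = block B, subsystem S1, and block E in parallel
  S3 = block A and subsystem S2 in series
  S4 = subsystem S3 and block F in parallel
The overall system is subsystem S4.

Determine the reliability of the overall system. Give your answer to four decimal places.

R(A) = exp(−0.0000501 × 100) = 0.995003
R(B) = exp(−0.000888 × 100) = 0.915029
R(C) = exp(−0.00276 × 100) = 0.758813
R(D) = exp(−0.00301 × 100) = 0.740078
R(E) = exp(−0.00198 × 100) = 0.820370
R(F) = exp(−0.00280 × 100) = 0.755784
Series (C and D): 0.758813 × 0.740078 = 0.561581
Parallel (B, [0.561581], and E): 1 − (1 − 0.915029)(1 − 0.561581)(1 − 0.820370) = 0.993308
Series (A and [0.993308]): 0.995003 × 0.993308 = 0.988344
Parallel ([0.988344] and F): 1 − (1 − 0.988344)(1 − 0.755784) = 0.9972

0.9972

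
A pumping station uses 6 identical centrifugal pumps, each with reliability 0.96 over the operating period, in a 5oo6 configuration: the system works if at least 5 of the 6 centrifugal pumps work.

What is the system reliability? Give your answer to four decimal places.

0.9784

R = Σ_{i=5}^{6} C(6,i) p^i (1−p)^{6−i} with p = 0.96
C(6,5)·0.96^5·0.04^1 = 0.195689
C(6,6)·0.96^6·0.04^0 = 0.782758
Sum = 0.9784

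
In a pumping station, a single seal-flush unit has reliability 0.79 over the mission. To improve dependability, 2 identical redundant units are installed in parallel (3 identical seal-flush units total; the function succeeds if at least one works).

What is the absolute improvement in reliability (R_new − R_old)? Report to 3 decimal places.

0.201

R_before = 0.79
R_after = 1 − (1 − 0.79)^3 = 0.991
ΔR = 0.991 − 0.79 = 0.201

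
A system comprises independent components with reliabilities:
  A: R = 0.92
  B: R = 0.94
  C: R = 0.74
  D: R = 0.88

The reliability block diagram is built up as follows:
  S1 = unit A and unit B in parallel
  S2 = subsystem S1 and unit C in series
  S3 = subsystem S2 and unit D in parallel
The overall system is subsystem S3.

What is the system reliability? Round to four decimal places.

0.9684

Parallel (A and B): 1 − (1 − 0.920000)(1 − 0.940000) = 0.995200
Series ([0.995200] and C): 0.995200 × 0.740000 = 0.736448
Parallel ([0.736448] and D): 1 − (1 − 0.736448)(1 − 0.880000) = 0.9684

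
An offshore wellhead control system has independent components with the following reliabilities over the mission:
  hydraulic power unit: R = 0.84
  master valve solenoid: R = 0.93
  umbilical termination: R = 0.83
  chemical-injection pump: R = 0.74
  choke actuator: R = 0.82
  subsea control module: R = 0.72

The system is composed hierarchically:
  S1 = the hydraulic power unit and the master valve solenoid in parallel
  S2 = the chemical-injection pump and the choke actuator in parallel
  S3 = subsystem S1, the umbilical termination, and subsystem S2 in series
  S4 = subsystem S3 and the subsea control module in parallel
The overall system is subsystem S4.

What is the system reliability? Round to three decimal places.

0.939

Parallel (hydraulic power unit and master valve solenoid): 1 − (1 − 0.84000)(1 − 0.93000) = 0.98880
Parallel (chemical-injection pump and choke actuator): 1 − (1 − 0.74000)(1 − 0.82000) = 0.95320
Series ([0.98880], umbilical termination, and [0.95320]): 0.98880 × 0.83000 × 0.95320 = 0.78230
Parallel ([0.78230] and subsea control module): 1 − (1 − 0.78230)(1 − 0.72000) = 0.939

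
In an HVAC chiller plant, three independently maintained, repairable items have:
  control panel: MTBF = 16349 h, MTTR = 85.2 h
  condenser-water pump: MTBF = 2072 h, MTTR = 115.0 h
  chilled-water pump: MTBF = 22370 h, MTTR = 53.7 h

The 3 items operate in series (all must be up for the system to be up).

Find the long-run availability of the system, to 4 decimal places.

0.9402

A(control panel) = MTBF/(MTBF+MTTR) = 16349/(16349+85.2) = 0.994816
A(condenser-water pump) = MTBF/(MTBF+MTTR) = 2072/(2072+115.0) = 0.947417
A(chilled-water pump) = MTBF/(MTBF+MTTR) = 22370/(22370+53.7) = 0.997605
Series availability: 0.994816 × 0.947417 × 0.997605 = 0.9402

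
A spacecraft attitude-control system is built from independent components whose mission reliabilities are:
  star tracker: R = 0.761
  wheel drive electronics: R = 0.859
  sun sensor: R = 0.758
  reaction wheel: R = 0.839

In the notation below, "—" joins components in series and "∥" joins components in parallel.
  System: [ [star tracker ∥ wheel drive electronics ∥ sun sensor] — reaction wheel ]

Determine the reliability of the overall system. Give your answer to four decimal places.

Parallel (star tracker, wheel drive electronics, and sun sensor): 1 − (1 − 0.761000)(1 − 0.859000)(1 − 0.758000) = 0.991845
Series ([0.991845] and reaction wheel): 0.991845 × 0.839000 = 0.8322

0.8322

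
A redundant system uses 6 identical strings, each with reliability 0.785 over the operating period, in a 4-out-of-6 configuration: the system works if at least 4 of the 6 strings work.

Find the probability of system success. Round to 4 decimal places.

R = Σ_{i=4}^{6} C(6,i) p^i (1−p)^{6−i} with p = 0.785
C(6,4)·0.785^4·0.215^2 = 0.263298
C(6,5)·0.785^5·0.215^1 = 0.384537
C(6,6)·0.785^6·0.215^0 = 0.234001
Sum = 0.8818

0.8818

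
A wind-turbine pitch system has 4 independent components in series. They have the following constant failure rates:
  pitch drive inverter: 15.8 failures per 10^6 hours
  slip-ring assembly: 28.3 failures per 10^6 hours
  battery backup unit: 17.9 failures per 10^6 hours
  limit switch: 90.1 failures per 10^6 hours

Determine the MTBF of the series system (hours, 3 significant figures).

Series of exponential components: λ_sys = Σ λ_i
λ_sys = 0.0000158 + 0.0000283 + 0.0000179 + 0.0000901 = 1.5210e-04 /h
MTBF = 1 / λ_sys = 6570 h

6570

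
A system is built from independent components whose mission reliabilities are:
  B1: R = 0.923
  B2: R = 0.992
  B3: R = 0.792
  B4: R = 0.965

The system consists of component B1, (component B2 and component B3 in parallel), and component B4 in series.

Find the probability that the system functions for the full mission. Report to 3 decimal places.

0.889

Parallel (B2 and B3): 1 − (1 − 0.99200)(1 − 0.79200) = 0.99834
Series (B1, [0.99834], and B4): 0.92300 × 0.99834 × 0.96500 = 0.889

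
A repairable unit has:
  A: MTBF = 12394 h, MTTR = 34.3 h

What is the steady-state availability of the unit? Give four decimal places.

A(A) = MTBF/(MTBF+MTTR) = 12394/(12394+34.3) = 0.9972

0.9972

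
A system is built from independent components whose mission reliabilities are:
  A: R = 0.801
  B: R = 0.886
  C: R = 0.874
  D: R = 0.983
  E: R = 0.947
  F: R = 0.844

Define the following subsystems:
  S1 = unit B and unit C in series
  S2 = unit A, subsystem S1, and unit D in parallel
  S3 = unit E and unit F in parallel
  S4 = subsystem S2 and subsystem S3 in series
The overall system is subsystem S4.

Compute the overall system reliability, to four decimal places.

Series (B and C): 0.886000 × 0.874000 = 0.774364
Parallel (A, [0.774364], and D): 1 − (1 − 0.801000)(1 − 0.774364)(1 − 0.983000) = 0.999237
Parallel (E and F): 1 − (1 − 0.947000)(1 − 0.844000) = 0.991732
Series ([0.999237] and [0.991732]): 0.999237 × 0.991732 = 0.9910

0.9910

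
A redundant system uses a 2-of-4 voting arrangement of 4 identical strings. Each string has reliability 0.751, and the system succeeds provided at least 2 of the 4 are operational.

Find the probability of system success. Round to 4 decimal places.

0.9498

R = Σ_{i=2}^{4} C(4,i) p^i (1−p)^{4−i} with p = 0.751
C(4,2)·0.751^2·0.249^2 = 0.209812
C(4,3)·0.751^3·0.249^1 = 0.421870
C(4,4)·0.751^4·0.249^0 = 0.318097
Sum = 0.9498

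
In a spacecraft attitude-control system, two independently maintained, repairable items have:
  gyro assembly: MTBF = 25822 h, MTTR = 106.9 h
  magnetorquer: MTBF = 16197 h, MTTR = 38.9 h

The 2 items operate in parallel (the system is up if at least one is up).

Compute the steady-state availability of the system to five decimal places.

A(gyro assembly) = MTBF/(MTBF+MTTR) = 25822/(25822+106.9) = 0.995877
A(magnetorquer) = MTBF/(MTBF+MTTR) = 16197/(16197+38.9) = 0.997604
Parallel availability: 1 − (1 − 0.995877)(1 − 0.997604) = 0.99999

0.99999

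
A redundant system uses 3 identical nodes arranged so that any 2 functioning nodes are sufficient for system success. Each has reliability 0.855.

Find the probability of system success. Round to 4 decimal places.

R = Σ_{i=2}^{3} C(3,i) p^i (1−p)^{3−i} with p = 0.855
C(3,2)·0.855^2·0.145^1 = 0.317996
C(3,3)·0.855^3·0.145^0 = 0.625026
Sum = 0.9430

0.9430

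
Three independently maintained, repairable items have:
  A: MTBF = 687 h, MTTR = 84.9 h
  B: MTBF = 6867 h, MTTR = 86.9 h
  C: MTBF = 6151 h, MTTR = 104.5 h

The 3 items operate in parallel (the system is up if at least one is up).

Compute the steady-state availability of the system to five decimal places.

0.99998

A(A) = MTBF/(MTBF+MTTR) = 687/(687+84.9) = 0.890012
A(B) = MTBF/(MTBF+MTTR) = 6867/(6867+86.9) = 0.987503
A(C) = MTBF/(MTBF+MTTR) = 6151/(6151+104.5) = 0.983295
Parallel availability: 1 − (1 − 0.890012)(1 − 0.987503)(1 − 0.983295) = 0.99998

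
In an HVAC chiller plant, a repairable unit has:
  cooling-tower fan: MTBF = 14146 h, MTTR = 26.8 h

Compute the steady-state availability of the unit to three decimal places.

A(cooling-tower fan) = MTBF/(MTBF+MTTR) = 14146/(14146+26.8) = 0.998

0.998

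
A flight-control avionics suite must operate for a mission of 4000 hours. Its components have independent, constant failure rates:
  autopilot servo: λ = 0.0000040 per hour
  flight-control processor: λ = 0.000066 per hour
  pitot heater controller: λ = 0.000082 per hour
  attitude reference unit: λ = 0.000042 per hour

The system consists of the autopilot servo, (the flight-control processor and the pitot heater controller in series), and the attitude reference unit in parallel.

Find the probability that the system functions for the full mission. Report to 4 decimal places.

R(autopilot servo) = exp(−0.0000040 × 4000) = 0.984127
R(flight-control processor) = exp(−0.000066 × 4000) = 0.767974
R(pitot heater controller) = exp(−0.000082 × 4000) = 0.720363
R(attitude reference unit) = exp(−0.000042 × 4000) = 0.845354
Series (flight-control processor and pitot heater controller): 0.767974 × 0.720363 = 0.553220
Parallel (autopilot servo, [0.553220], and attitude reference unit): 1 − (1 − 0.984127)(1 − 0.553220)(1 − 0.845354) = 0.9989

0.9989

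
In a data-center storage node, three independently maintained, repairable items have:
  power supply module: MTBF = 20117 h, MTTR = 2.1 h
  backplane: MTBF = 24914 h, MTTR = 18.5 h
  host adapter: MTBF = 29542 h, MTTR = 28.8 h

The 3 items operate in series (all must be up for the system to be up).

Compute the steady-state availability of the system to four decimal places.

0.9982

A(power supply module) = MTBF/(MTBF+MTTR) = 20117/(20117+2.1) = 0.999896
A(backplane) = MTBF/(MTBF+MTTR) = 24914/(24914+18.5) = 0.999258
A(host adapter) = MTBF/(MTBF+MTTR) = 29542/(29542+28.8) = 0.999026
Series availability: 0.999896 × 0.999258 × 0.999026 = 0.9982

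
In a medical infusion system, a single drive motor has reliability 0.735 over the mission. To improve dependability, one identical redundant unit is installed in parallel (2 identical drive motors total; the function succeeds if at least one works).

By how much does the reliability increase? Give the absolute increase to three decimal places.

R_before = 0.735
R_after = 1 − (1 − 0.735)^2 = 0.930
ΔR = 0.930 − 0.735 = 0.195

0.195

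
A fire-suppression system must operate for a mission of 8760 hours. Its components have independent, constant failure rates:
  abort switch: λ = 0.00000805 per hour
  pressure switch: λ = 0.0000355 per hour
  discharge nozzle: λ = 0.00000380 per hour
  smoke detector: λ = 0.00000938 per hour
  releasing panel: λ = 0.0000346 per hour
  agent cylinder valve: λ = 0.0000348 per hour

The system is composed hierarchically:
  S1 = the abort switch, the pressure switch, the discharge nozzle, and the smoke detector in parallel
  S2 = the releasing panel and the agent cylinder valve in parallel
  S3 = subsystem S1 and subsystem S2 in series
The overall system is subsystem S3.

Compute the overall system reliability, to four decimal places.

R(abort switch) = exp(−0.00000805 × 8760) = 0.931911
R(pressure switch) = exp(−0.0000355 × 8760) = 0.732729
R(discharge nozzle) = exp(−0.00000380 × 8760) = 0.967260
R(smoke detector) = exp(−0.00000938 × 8760) = 0.921116
R(releasing panel) = exp(−0.0000346 × 8760) = 0.738528
R(agent cylinder valve) = exp(−0.0000348 × 8760) = 0.737235
Parallel (abort switch, pressure switch, discharge nozzle, and smoke detector): 1 − (1 − 0.931911)(1 − 0.732729)(1 − 0.967260)(1 − 0.921116) = 0.999953
Parallel (releasing panel and agent cylinder valve): 1 − (1 − 0.738528)(1 − 0.737235) = 0.931294
Series ([0.999953] and [0.931294]): 0.999953 × 0.931294 = 0.9313

0.9313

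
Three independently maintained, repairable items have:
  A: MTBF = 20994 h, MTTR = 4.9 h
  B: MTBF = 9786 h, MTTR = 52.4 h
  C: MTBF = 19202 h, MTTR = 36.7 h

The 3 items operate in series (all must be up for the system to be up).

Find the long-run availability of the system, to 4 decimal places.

0.9925

A(A) = MTBF/(MTBF+MTTR) = 20994/(20994+4.9) = 0.999767
A(B) = MTBF/(MTBF+MTTR) = 9786/(9786+52.4) = 0.994674
A(C) = MTBF/(MTBF+MTTR) = 19202/(19202+36.7) = 0.998092
Series availability: 0.999767 × 0.994674 × 0.998092 = 0.9925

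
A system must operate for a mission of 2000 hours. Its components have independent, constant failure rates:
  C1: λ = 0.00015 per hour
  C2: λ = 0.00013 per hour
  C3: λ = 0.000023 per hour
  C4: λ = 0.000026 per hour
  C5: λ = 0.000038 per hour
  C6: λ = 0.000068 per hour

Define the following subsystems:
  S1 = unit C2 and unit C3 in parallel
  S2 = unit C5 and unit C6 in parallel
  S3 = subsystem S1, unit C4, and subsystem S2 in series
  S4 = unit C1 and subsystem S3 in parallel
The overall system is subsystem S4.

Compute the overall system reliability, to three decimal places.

0.982

R(C1) = exp(−0.00015 × 2000) = 0.74082
R(C2) = exp(−0.00013 × 2000) = 0.77105
R(C3) = exp(−0.000023 × 2000) = 0.95504
R(C4) = exp(−0.000026 × 2000) = 0.94933
R(C5) = exp(−0.000038 × 2000) = 0.92682
R(C6) = exp(−0.000068 × 2000) = 0.87284
Parallel (C2 and C3): 1 − (1 − 0.77105)(1 − 0.95504) = 0.98971
Parallel (C5 and C6): 1 − (1 − 0.92682)(1 − 0.87284) = 0.99069
Series ([0.98971], C4, and [0.99069]): 0.98971 × 0.94933 × 0.99069 = 0.93081
Parallel (C1 and [0.93081]): 1 − (1 − 0.74082)(1 − 0.93081) = 0.982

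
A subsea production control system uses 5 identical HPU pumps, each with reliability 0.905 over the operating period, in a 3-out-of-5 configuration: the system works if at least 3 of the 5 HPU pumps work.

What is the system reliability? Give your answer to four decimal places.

R = Σ_{i=3}^{5} C(5,i) p^i (1−p)^{5−i} with p = 0.905
C(5,3)·0.905^3·0.095^2 = 0.066895
C(5,4)·0.905^4·0.095^1 = 0.318631
C(5,5)·0.905^5·0.095^0 = 0.607076
Sum = 0.9926

0.9926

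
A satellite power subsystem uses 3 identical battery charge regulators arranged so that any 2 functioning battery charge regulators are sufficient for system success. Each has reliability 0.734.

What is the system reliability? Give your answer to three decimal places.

R = Σ_{i=2}^{3} C(3,i) p^i (1−p)^{3−i} with p = 0.734
C(3,2)·0.734^2·0.266^1 = 0.42993
C(3,3)·0.734^3·0.266^0 = 0.39545
Sum = 0.825

0.825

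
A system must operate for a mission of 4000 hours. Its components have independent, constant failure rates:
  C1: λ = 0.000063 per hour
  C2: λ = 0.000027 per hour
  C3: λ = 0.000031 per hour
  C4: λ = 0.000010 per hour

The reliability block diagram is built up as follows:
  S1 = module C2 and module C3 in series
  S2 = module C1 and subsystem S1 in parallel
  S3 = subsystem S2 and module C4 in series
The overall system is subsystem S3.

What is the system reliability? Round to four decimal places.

0.9165

R(C1) = exp(−0.000063 × 4000) = 0.777245
R(C2) = exp(−0.000027 × 4000) = 0.897628
R(C3) = exp(−0.000031 × 4000) = 0.883380
R(C4) = exp(−0.000010 × 4000) = 0.960789
Series (C2 and C3): 0.897628 × 0.883380 = 0.792947
Parallel (C1 and [0.792947]): 1 − (1 − 0.777245)(1 − 0.792947) = 0.953878
Series ([0.953878] and C4): 0.953878 × 0.960789 = 0.9165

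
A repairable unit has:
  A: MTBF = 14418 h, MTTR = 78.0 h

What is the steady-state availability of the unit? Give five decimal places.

A(A) = MTBF/(MTBF+MTTR) = 14418/(14418+78.0) = 0.99462

0.99462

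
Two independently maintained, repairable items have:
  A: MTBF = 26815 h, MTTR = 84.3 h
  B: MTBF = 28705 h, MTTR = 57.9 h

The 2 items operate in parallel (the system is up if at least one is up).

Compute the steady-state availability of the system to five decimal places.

A(A) = MTBF/(MTBF+MTTR) = 26815/(26815+84.3) = 0.996866
A(B) = MTBF/(MTBF+MTTR) = 28705/(28705+57.9) = 0.997987
Parallel availability: 1 − (1 − 0.996866)(1 − 0.997987) = 0.99999

0.99999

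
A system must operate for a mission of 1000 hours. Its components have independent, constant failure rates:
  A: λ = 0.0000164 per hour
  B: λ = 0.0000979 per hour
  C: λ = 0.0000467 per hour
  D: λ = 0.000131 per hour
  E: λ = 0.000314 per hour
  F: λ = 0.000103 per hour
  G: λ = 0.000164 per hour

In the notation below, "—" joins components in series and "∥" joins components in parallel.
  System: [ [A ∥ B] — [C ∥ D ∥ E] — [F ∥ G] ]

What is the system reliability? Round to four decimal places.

R(A) = exp(−0.0000164 × 1000) = 0.983734
R(B) = exp(−0.0000979 × 1000) = 0.906740
R(C) = exp(−0.0000467 × 1000) = 0.954374
R(D) = exp(−0.000131 × 1000) = 0.877218
R(E) = exp(−0.000314 × 1000) = 0.730519
R(F) = exp(−0.000103 × 1000) = 0.902127
R(G) = exp(−0.000164 × 1000) = 0.848742
Parallel (A and B): 1 − (1 − 0.983734)(1 − 0.906740) = 0.998483
Parallel (C, D, and E): 1 − (1 − 0.954374)(1 − 0.877218)(1 − 0.730519) = 0.998490
Parallel (F and G): 1 − (1 − 0.902127)(1 − 0.848742) = 0.985196
Series ([0.998483], [0.998490], and [0.985196]): 0.998483 × 0.998490 × 0.985196 = 0.9822

0.9822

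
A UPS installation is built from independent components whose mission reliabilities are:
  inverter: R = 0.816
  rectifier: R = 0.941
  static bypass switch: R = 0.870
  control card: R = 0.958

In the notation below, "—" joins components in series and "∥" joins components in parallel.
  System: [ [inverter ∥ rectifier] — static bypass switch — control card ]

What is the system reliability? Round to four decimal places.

0.8244

Parallel (inverter and rectifier): 1 − (1 − 0.816000)(1 − 0.941000) = 0.989144
Series ([0.989144], static bypass switch, and control card): 0.989144 × 0.870000 × 0.958000 = 0.8244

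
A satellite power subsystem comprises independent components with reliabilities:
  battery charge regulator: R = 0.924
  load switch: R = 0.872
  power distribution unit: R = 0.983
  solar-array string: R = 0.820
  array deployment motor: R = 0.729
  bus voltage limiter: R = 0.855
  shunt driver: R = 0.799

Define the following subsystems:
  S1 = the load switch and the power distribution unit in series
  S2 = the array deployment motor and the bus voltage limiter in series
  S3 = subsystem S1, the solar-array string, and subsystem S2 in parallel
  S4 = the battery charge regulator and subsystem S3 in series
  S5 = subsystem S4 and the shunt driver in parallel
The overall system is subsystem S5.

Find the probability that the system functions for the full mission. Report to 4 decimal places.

Series (load switch and power distribution unit): 0.872000 × 0.983000 = 0.857176
Series (array deployment motor and bus voltage limiter): 0.729000 × 0.855000 = 0.623295
Parallel ([0.857176], solar-array string, and [0.623295]): 1 − (1 − 0.857176)(1 − 0.820000)(1 − 0.623295) = 0.990316
Series (battery charge regulator and [0.990316]): 0.924000 × 0.990316 = 0.915052
Parallel ([0.915052] and shunt driver): 1 − (1 − 0.915052)(1 − 0.799000) = 0.9829

0.9829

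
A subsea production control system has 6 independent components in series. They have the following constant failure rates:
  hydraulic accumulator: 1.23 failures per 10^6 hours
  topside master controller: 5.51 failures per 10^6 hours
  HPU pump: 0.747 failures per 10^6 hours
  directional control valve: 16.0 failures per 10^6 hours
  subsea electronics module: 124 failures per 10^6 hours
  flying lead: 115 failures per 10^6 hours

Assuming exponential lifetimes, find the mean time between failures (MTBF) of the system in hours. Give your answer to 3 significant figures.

Series of exponential components: λ_sys = Σ λ_i
λ_sys = 0.00000123 + 0.00000551 + 0.000000747 + 0.0000160 + 0.000124 + 0.000115 = 2.6249e-04 /h
MTBF = 1 / λ_sys = 3810 h

3810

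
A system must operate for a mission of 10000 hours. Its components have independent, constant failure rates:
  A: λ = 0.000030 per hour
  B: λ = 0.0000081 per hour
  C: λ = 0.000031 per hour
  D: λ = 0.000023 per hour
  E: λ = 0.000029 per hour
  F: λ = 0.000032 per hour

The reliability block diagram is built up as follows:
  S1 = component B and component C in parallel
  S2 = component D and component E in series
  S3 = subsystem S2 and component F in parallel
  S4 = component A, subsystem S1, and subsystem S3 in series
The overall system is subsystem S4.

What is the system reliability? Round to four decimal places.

0.6449

R(A) = exp(−0.000030 × 10000) = 0.740818
R(B) = exp(−0.0000081 × 10000) = 0.922194
R(C) = exp(−0.000031 × 10000) = 0.733447
R(D) = exp(−0.000023 × 10000) = 0.794534
R(E) = exp(−0.000029 × 10000) = 0.748264
R(F) = exp(−0.000032 × 10000) = 0.726149
Parallel (B and C): 1 − (1 − 0.922194)(1 − 0.733447) = 0.979261
Series (D and E): 0.794534 × 0.748264 = 0.594521
Parallel ([0.594521] and F): 1 − (1 − 0.594521)(1 − 0.726149) = 0.888959
Series (A, [0.979261], and [0.888959]): 0.740818 × 0.979261 × 0.888959 = 0.6449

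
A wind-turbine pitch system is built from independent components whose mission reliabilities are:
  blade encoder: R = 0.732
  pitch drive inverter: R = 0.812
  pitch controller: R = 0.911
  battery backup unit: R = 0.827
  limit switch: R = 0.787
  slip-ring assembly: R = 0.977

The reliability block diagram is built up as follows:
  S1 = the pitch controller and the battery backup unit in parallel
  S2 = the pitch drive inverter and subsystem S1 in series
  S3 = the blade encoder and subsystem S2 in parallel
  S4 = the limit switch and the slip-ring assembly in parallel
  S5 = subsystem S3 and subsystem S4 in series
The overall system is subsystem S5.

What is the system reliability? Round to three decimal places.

0.942

Parallel (pitch controller and battery backup unit): 1 − (1 − 0.91100)(1 − 0.82700) = 0.98460
Series (pitch drive inverter and [0.98460]): 0.81200 × 0.98460 = 0.79950
Parallel (blade encoder and [0.79950]): 1 − (1 − 0.73200)(1 − 0.79950) = 0.94627
Parallel (limit switch and slip-ring assembly): 1 − (1 − 0.78700)(1 − 0.97700) = 0.99510
Series ([0.94627] and [0.99510]): 0.94627 × 0.99510 = 0.942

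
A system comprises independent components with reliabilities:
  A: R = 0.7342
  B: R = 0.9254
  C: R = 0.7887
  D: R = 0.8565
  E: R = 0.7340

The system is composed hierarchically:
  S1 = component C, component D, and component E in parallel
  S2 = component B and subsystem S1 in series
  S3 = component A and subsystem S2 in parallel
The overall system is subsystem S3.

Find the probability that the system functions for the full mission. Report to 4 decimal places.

Parallel (C, D, and E): 1 − (1 − 0.788700)(1 − 0.856500)(1 − 0.734000) = 0.991934
Series (B and [0.991934]): 0.925400 × 0.991934 = 0.917936
Parallel (A and [0.917936]): 1 − (1 − 0.734200)(1 − 0.917936) = 0.9782

0.9782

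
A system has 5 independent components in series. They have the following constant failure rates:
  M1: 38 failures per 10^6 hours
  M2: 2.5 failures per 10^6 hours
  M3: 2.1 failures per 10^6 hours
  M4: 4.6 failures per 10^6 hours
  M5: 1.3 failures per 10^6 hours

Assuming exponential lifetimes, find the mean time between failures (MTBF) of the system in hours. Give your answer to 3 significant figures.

20600

Series of exponential components: λ_sys = Σ λ_i
λ_sys = 0.000038 + 0.0000025 + 0.0000021 + 0.0000046 + 0.0000013 = 4.8500e-05 /h
MTBF = 1 / λ_sys = 20600 h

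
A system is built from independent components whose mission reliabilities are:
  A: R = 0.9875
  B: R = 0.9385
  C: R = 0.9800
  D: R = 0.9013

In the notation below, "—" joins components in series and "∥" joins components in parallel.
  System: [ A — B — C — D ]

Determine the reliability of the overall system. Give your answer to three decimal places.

0.819

Series (A, B, C, and D): 0.98750 × 0.93850 × 0.98000 × 0.90130 = 0.819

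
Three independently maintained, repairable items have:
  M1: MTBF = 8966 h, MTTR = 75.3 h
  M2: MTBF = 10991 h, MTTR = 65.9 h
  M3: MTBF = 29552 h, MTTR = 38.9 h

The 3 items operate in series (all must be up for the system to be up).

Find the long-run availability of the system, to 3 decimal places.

A(M1) = MTBF/(MTBF+MTTR) = 8966/(8966+75.3) = 0.991672
A(M2) = MTBF/(MTBF+MTTR) = 10991/(10991+65.9) = 0.994040
A(M3) = MTBF/(MTBF+MTTR) = 29552/(29552+38.9) = 0.998685
Series availability: 0.991672 × 0.994040 × 0.998685 = 0.984

0.984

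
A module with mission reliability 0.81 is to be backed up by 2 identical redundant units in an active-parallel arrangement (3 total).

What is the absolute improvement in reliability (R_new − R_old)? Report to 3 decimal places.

R_before = 0.81
R_after = 1 − (1 − 0.81)^3 = 0.993
ΔR = 0.993 − 0.81 = 0.183

0.183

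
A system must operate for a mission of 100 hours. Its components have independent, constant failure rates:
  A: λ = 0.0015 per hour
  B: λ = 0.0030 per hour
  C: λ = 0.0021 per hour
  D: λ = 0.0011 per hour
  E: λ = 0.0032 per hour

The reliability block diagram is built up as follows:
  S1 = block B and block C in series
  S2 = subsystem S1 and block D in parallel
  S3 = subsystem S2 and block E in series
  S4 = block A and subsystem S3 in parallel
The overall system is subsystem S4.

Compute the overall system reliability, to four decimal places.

0.9576

R(A) = exp(−0.0015 × 100) = 0.860708
R(B) = exp(−0.0030 × 100) = 0.740818
R(C) = exp(−0.0021 × 100) = 0.810584
R(D) = exp(−0.0011 × 100) = 0.895834
R(E) = exp(−0.0032 × 100) = 0.726149
Series (B and C): 0.740818 × 0.810584 = 0.600495
Parallel ([0.600495] and D): 1 − (1 − 0.600495)(1 − 0.895834) = 0.958385
Series ([0.958385] and E): 0.958385 × 0.726149 = 0.695930
Parallel (A and [0.695930]): 1 − (1 − 0.860708)(1 − 0.695930) = 0.9576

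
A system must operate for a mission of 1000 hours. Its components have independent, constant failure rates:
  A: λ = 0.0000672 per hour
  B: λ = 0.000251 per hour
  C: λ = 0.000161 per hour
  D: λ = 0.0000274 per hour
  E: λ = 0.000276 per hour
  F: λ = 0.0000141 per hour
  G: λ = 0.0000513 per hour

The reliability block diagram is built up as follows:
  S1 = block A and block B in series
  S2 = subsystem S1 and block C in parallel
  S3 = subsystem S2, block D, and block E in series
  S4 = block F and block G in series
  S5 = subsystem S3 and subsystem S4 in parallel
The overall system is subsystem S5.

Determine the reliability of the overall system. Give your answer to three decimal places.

0.982

R(A) = exp(−0.0000672 × 1000) = 0.93501
R(B) = exp(−0.000251 × 1000) = 0.77802
R(C) = exp(−0.000161 × 1000) = 0.85129
R(D) = exp(−0.0000274 × 1000) = 0.97297
R(E) = exp(−0.000276 × 1000) = 0.75881
R(F) = exp(−0.0000141 × 1000) = 0.98600
R(G) = exp(−0.0000513 × 1000) = 0.94999
Series (A and B): 0.93501 × 0.77802 = 0.72746
Parallel ([0.72746] and C): 1 − (1 − 0.72746)(1 − 0.85129) = 0.95947
Series ([0.95947], D, and E): 0.95947 × 0.97297 × 0.75881 = 0.70838
Series (F and G): 0.98600 × 0.94999 = 0.93669
Parallel ([0.70838] and [0.93669]): 1 − (1 − 0.70838)(1 − 0.93669) = 0.982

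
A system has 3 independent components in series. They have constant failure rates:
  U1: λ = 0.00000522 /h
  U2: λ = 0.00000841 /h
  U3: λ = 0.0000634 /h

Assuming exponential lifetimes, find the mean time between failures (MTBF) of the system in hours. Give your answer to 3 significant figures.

Series of exponential components: λ_sys = Σ λ_i
λ_sys = 0.00000522 + 0.00000841 + 0.0000634 = 7.7030e-05 /h
MTBF = 1 / λ_sys = 13000 h

13000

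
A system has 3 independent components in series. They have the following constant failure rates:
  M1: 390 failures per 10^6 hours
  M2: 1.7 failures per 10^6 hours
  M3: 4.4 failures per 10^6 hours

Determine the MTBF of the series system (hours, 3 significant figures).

2520

Series of exponential components: λ_sys = Σ λ_i
λ_sys = 0.00039 + 0.0000017 + 0.0000044 = 3.9610e-04 /h
MTBF = 1 / λ_sys = 2520 h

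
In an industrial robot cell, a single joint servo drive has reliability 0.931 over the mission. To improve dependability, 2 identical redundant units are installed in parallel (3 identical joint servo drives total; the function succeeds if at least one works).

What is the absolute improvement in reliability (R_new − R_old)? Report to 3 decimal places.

0.069

R_before = 0.931
R_after = 1 − (1 − 0.931)^3 = 1.000
ΔR = 1.000 − 0.931 = 0.069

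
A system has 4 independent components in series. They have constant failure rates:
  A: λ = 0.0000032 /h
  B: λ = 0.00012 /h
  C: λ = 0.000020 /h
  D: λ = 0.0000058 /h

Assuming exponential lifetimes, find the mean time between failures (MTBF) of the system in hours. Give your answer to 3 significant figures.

Series of exponential components: λ_sys = Σ λ_i
λ_sys = 0.0000032 + 0.00012 + 0.000020 + 0.0000058 = 1.4900e-04 /h
MTBF = 1 / λ_sys = 6710 h

6710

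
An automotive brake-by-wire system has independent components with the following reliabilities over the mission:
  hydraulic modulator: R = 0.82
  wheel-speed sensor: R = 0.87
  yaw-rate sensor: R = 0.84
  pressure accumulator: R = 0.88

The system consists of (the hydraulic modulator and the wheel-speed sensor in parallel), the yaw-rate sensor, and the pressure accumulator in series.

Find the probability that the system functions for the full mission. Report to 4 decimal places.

0.7219

Parallel (hydraulic modulator and wheel-speed sensor): 1 − (1 − 0.820000)(1 − 0.870000) = 0.976600
Series ([0.976600], yaw-rate sensor, and pressure accumulator): 0.976600 × 0.840000 × 0.880000 = 0.7219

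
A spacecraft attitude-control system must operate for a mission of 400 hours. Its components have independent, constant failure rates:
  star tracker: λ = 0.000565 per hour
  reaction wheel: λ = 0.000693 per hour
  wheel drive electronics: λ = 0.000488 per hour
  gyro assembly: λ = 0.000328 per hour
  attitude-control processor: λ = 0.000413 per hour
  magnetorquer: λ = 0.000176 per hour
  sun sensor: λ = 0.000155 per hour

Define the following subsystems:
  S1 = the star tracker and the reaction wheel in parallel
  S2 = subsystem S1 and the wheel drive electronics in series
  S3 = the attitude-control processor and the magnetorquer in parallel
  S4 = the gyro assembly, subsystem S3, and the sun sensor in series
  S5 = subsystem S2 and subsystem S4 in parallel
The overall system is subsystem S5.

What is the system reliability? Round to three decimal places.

R(star tracker) = exp(−0.000565 × 400) = 0.79772
R(reaction wheel) = exp(−0.000693 × 400) = 0.75790
R(wheel drive electronics) = exp(−0.000488 × 400) = 0.82267
R(gyro assembly) = exp(−0.000328 × 400) = 0.87704
R(attitude-control processor) = exp(−0.000413 × 400) = 0.84772
R(magnetorquer) = exp(−0.000176 × 400) = 0.93202
R(sun sensor) = exp(−0.000155 × 400) = 0.93988
Parallel (star tracker and reaction wheel): 1 − (1 − 0.79772)(1 − 0.75790) = 0.95103
Series ([0.95103] and wheel drive electronics): 0.95103 × 0.82267 = 0.78238
Parallel (attitude-control processor and magnetorquer): 1 − (1 − 0.84772)(1 − 0.93202) = 0.98965
Series (gyro assembly, [0.98965], and sun sensor): 0.87704 × 0.98965 × 0.93988 = 0.81578
Parallel ([0.78238] and [0.81578]): 1 − (1 − 0.78238)(1 − 0.81578) = 0.960

0.960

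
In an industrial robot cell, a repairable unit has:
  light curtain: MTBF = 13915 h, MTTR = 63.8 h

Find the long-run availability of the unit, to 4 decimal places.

0.9954

A(light curtain) = MTBF/(MTBF+MTTR) = 13915/(13915+63.8) = 0.9954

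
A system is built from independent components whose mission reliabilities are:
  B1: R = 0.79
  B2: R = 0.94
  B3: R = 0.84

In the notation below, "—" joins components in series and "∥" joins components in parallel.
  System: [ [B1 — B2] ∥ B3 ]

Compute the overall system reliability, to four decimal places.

Series (B1 and B2): 0.790000 × 0.940000 = 0.742600
Parallel ([0.742600] and B3): 1 − (1 − 0.742600)(1 − 0.840000) = 0.9588

0.9588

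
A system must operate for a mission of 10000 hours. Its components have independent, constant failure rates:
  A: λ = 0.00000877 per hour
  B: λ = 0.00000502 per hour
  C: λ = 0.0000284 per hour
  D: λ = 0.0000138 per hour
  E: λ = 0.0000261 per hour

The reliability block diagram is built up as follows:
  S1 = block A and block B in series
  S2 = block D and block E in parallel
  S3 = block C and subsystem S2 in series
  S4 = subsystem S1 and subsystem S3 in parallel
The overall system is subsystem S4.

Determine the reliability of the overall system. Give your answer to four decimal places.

R(A) = exp(−0.00000877 × 10000) = 0.916036
R(B) = exp(−0.00000502 × 10000) = 0.951039
R(C) = exp(−0.0000284 × 10000) = 0.752767
R(D) = exp(−0.0000138 × 10000) = 0.871099
R(E) = exp(−0.0000261 × 10000) = 0.770281
Series (A and B): 0.916036 × 0.951039 = 0.871186
Parallel (D and E): 1 − (1 − 0.871099)(1 − 0.770281) = 0.970389
Series (C and [0.970389]): 0.752767 × 0.970389 = 0.730477
Parallel ([0.871186] and [0.730477]): 1 − (1 − 0.871186)(1 − 0.730477) = 0.9653

0.9653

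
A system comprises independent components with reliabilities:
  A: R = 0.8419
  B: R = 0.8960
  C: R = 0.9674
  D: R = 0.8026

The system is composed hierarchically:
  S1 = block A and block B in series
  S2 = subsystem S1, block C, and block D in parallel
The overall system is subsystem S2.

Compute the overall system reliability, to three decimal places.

Series (A and B): 0.84190 × 0.89600 = 0.75434
Parallel ([0.75434], C, and D): 1 − (1 − 0.75434)(1 − 0.96740)(1 − 0.80260) = 0.998

0.998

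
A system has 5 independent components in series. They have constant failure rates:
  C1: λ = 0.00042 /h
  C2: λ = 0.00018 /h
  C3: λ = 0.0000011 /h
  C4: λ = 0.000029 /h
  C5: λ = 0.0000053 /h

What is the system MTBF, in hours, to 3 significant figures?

1570

Series of exponential components: λ_sys = Σ λ_i
λ_sys = 0.00042 + 0.00018 + 0.0000011 + 0.000029 + 0.0000053 = 6.3540e-04 /h
MTBF = 1 / λ_sys = 1570 h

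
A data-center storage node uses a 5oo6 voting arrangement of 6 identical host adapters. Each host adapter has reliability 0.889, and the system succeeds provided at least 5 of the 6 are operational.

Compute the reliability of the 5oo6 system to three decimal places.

R = Σ_{i=5}^{6} C(6,i) p^i (1−p)^{6−i} with p = 0.889
C(6,5)·0.889^5·0.111^1 = 0.36981
C(6,6)·0.889^6·0.111^0 = 0.49364
Sum = 0.863

0.863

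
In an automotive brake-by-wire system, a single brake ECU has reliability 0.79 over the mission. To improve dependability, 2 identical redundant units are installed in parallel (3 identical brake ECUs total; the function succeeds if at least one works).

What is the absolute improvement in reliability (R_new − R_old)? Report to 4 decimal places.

R_before = 0.79
R_after = 1 − (1 − 0.79)^3 = 0.9907
ΔR = 0.9907 − 0.79 = 0.2007

0.2007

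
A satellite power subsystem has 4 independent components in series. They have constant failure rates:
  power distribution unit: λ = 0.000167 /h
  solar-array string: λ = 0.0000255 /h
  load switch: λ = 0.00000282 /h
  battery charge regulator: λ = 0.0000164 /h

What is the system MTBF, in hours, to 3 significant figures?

4720

Series of exponential components: λ_sys = Σ λ_i
λ_sys = 0.000167 + 0.0000255 + 0.00000282 + 0.0000164 = 2.1172e-04 /h
MTBF = 1 / λ_sys = 4720 h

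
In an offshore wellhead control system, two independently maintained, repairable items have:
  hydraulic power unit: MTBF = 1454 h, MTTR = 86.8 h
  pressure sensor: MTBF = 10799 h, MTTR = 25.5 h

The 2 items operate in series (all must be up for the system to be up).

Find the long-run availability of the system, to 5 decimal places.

A(hydraulic power unit) = MTBF/(MTBF+MTTR) = 1454/(1454+86.8) = 0.943666
A(pressure sensor) = MTBF/(MTBF+MTTR) = 10799/(10799+25.5) = 0.997644
Series availability: 0.943666 × 0.997644 = 0.94144

0.94144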